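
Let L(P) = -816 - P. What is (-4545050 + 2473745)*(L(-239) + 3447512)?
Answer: -7139653700175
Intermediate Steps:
(-4545050 + 2473745)*(L(-239) + 3447512) = (-4545050 + 2473745)*((-816 - 1*(-239)) + 3447512) = -2071305*((-816 + 239) + 3447512) = -2071305*(-577 + 3447512) = -2071305*3446935 = -7139653700175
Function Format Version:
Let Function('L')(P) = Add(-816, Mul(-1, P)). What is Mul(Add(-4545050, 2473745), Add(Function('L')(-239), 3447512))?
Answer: -7139653700175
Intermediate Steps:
Mul(Add(-4545050, 2473745), Add(Function('L')(-239), 3447512)) = Mul(Add(-4545050, 2473745), Add(Add(-816, Mul(-1, -239)), 3447512)) = Mul(-2071305, Add(Add(-816, 239), 3447512)) = Mul(-2071305, Add(-577, 3447512)) = Mul(-2071305, 3446935) = -7139653700175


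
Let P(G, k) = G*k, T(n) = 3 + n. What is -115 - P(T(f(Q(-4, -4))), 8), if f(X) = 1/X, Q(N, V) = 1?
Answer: -147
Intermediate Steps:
f(X) = 1/X
-115 - P(T(f(Q(-4, -4))), 8) = -115 - (3 + 1/1)*8 = -115 - (3 + 1)*8 = -115 - 4*8 = -115 - 1*32 = -115 - 32 = -147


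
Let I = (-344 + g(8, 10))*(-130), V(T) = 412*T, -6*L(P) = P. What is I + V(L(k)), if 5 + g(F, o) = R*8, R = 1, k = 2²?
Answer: 132166/3 ≈ 44055.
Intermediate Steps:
k = 4
g(F, o) = 3 (g(F, o) = -5 + 1*8 = -5 + 8 = 3)
L(P) = -P/6
I = 44330 (I = (-344 + 3)*(-130) = -341*(-130) = 44330)
I + V(L(k)) = 44330 + 412*(-⅙*4) = 44330 + 412*(-⅔) = 44330 - 824/3 = 132166/3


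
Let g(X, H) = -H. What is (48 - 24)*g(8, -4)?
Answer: 96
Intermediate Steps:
(48 - 24)*g(8, -4) = (48 - 24)*(-1*(-4)) = 24*4 = 96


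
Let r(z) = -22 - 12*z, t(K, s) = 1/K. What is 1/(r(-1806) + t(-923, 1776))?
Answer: 923/19982949 ≈ 4.6189e-5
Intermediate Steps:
1/(r(-1806) + t(-923, 1776)) = 1/((-22 - 12*(-1806)) + 1/(-923)) = 1/((-22 + 21672) - 1/923) = 1/(21650 - 1/923) = 1/(19982949/923) = 923/19982949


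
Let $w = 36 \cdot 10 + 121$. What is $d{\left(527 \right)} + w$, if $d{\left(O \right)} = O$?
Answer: $1008$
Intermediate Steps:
$w = 481$ ($w = 360 + 121 = 481$)
$d{\left(527 \right)} + w = 527 + 481 = 1008$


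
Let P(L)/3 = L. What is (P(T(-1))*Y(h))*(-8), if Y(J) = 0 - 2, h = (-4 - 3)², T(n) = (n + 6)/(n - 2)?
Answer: -80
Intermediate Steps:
T(n) = (6 + n)/(-2 + n)
P(L) = 3*L
h = 49 (h = (-7)² = 49)
Y(J) = -2
(P(T(-1))*Y(h))*(-8) = ((3*((6 - 1)/(-2 - 1)))*(-2))*(-8) = ((3*(5/(-3)))*(-2))*(-8) = ((3*(-⅓*5))*(-2))*(-8) = ((3*(-5/3))*(-2))*(-8) = -5*(-2)*(-8) = 10*(-8) = -80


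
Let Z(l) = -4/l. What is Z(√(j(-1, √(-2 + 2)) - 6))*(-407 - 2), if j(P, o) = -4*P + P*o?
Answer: -818*I*√2 ≈ -1156.8*I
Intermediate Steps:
Z(√(j(-1, √(-2 + 2)) - 6))*(-407 - 2) = (-4/√(-(-4 + √(-2 + 2)) - 6))*(-407 - 2) = -4/√(-(-4 + √0) - 6)*(-409) = -4/√(-(-4 + 0) - 6)*(-409) = -4/√(-1*(-4) - 6)*(-409) = -4/√(4 - 6)*(-409) = -4*(-I*√2/2)*(-409) = -(-2)*I*√2*(-409) = (2*I*√2)*(-409) = -818*I*√2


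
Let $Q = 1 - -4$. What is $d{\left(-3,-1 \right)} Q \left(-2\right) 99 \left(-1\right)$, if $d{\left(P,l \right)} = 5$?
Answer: $4950$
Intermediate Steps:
$Q = 5$ ($Q = 1 + \left(-1 + 5\right) = 1 + 4 = 5$)
$d{\left(-3,-1 \right)} Q \left(-2\right) 99 \left(-1\right) = 5 \cdot 5 \left(-2\right) 99 \left(-1\right) = 25 \left(-2\right) 99 \left(-1\right) = \left(-50\right) 99 \left(-1\right) = \left(-4950\right) \left(-1\right) = 4950$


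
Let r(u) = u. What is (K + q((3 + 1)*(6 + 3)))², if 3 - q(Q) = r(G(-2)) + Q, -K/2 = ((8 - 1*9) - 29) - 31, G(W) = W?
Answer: 8281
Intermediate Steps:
K = 122 (K = -2*(((8 - 1*9) - 29) - 31) = -2*(((8 - 9) - 29) - 31) = -2*((-1 - 29) - 31) = -2*(-30 - 31) = -2*(-61) = 122)
q(Q) = 5 - Q (q(Q) = 3 - (-2 + Q) = 3 + (2 - Q) = 5 - Q)
(K + q((3 + 1)*(6 + 3)))² = (122 + (5 - (3 + 1)*(6 + 3)))² = (122 + (5 - 4*9))² = (122 + (5 - 1*36))² = (122 + (5 - 36))² = (122 - 31)² = 91² = 8281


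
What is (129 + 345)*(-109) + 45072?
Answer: -6594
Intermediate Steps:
(129 + 345)*(-109) + 45072 = 474*(-109) + 45072 = -51666 + 45072 = -6594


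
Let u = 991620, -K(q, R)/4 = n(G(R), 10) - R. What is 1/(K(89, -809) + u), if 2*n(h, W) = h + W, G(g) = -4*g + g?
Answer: 1/983510 ≈ 1.0168e-6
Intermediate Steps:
G(g) = -3*g
n(h, W) = W/2 + h/2 (n(h, W) = (h + W)/2 = (W + h)/2 = W/2 + h/2)
K(q, R) = -20 + 10*R (K(q, R) = -4*(((½)*10 + (-3*R)/2) - R) = -4*((5 - 3*R/2) - R) = -4*(5 - 5*R/2) = -20 + 10*R)
1/(K(89, -809) + u) = 1/((-20 + 10*(-809)) + 991620) = 1/((-20 - 8090) + 991620) = 1/(-8110 + 991620) = 1/983510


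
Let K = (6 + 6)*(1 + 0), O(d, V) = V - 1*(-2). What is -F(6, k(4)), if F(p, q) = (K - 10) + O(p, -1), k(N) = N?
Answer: -3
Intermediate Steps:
O(d, V) = 2 + V (O(d, V) = V + 2 = 2 + V)
K = 12 (K = 12*1 = 12)
F(p, q) = 3 (F(p, q) = (12 - 10) + (2 - 1) = 2 + 1 = 3)
-F(6, k(4)) = -1*3 = -3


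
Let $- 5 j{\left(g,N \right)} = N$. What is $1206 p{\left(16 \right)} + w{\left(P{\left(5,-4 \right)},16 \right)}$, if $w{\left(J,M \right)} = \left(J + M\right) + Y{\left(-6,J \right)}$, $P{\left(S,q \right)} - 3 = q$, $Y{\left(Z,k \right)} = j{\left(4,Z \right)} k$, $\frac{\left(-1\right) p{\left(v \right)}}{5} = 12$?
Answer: $- \frac{361731}{5} \approx -72346.0$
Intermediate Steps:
$j{\left(g,N \right)} = - \frac{N}{5}$
$p{\left(v \right)} = -60$ ($p{\left(v \right)} = \left(-5\right) 12 = -60$)
$Y{\left(Z,k \right)} = - \frac{Z k}{5}$ ($Y{\left(Z,k \right)} = - \frac{Z}{5} k = - \frac{Z k}{5}$)
$P{\left(S,q \right)} = 3 + q$
$w{\left(J,M \right)} = M + \frac{11 J}{5}$ ($w{\left(J,M \right)} = \left(J + M\right) - - \frac{6 J}{5} = \left(J + M\right) + \frac{6 J}{5} = M + \frac{11 J}{5}$)
$1206 p{\left(16 \right)} + w{\left(P{\left(5,-4 \right)},16 \right)} = 1206 \left(-60\right) + \left(16 + \frac{11 \left(3 - 4\right)}{5}\right) = -72360 + \left(16 + \frac{11}{5} \left(-1\right)\right) = -72360 + \left(16 - \frac{11}{5}\right) = -72360 + \frac{69}{5} = - \frac{361731}{5}$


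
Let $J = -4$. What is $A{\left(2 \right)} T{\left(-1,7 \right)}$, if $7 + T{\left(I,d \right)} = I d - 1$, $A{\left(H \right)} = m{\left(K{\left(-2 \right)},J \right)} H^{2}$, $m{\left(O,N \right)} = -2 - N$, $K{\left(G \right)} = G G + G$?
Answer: $-120$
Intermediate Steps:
$K{\left(G \right)} = G + G^{2}$ ($K{\left(G \right)} = G^{2} + G = G + G^{2}$)
$A{\left(H \right)} = 2 H^{2}$ ($A{\left(H \right)} = \left(-2 - -4\right) H^{2} = \left(-2 + 4\right) H^{2} = 2 H^{2}$)
$T{\left(I,d \right)} = -8 + I d$ ($T{\left(I,d \right)} = -7 + \left(I d - 1\right) = -7 + \left(-1 + I d\right) = -8 + I d$)
$A{\left(2 \right)} T{\left(-1,7 \right)} = 2 \cdot 2^{2} \left(-8 - 7\right) = 2 \cdot 4 \left(-8 - 7\right) = 8 \left(-15\right) = -120$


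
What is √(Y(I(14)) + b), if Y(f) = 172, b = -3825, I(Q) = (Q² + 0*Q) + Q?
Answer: I*√3653 ≈ 60.44*I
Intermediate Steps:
I(Q) = Q + Q² (I(Q) = (Q² + 0) + Q = Q² + Q = Q + Q²)
√(Y(I(14)) + b) = √(172 - 3825) = √(-3653) = I*√3653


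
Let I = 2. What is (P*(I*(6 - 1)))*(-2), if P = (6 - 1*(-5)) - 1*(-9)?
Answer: -400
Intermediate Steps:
P = 20 (P = (6 + 5) + 9 = 11 + 9 = 20)
(P*(I*(6 - 1)))*(-2) = (20*(2*(6 - 1)))*(-2) = (20*(2*5))*(-2) = (20*10)*(-2) = 200*(-2) = -400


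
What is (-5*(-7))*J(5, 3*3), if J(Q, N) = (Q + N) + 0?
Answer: 490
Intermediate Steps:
J(Q, N) = N + Q (J(Q, N) = (N + Q) + 0 = N + Q)
(-5*(-7))*J(5, 3*3) = (-5*(-7))*(3*3 + 5) = 35*(9 + 5) = 35*14 = 490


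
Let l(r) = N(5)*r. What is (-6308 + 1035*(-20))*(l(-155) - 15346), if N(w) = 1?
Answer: 418651008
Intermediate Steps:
l(r) = r (l(r) = 1*r = r)
(-6308 + 1035*(-20))*(l(-155) - 15346) = (-6308 + 1035*(-20))*(-155 - 15346) = (-6308 - 20700)*(-15501) = -27008*(-15501) = 418651008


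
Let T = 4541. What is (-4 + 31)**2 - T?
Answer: -3812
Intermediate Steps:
(-4 + 31)**2 - T = (-4 + 31)**2 - 1*4541 = 27**2 - 4541 = 729 - 4541 = -3812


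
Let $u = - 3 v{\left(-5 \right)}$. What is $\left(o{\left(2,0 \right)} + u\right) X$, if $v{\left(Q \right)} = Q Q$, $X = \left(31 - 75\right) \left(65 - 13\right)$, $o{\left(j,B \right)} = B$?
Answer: $171600$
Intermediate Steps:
$X = -2288$ ($X = \left(-44\right) 52 = -2288$)
$v{\left(Q \right)} = Q^{2}$
$u = -75$ ($u = - 3 \left(-5\right)^{2} = \left(-3\right) 25 = -75$)
$\left(o{\left(2,0 \right)} + u\right) X = \left(0 - 75\right) \left(-2288\right) = \left(-75\right) \left(-2288\right) = 171600$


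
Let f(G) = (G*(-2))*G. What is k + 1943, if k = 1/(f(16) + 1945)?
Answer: 2784320/1433 ≈ 1943.0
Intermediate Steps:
f(G) = -2*G² (f(G) = (-2*G)*G = -2*G²)
k = 1/1433 (k = 1/(-2*16² + 1945) = 1/(-2*256 + 1945) = 1/(-512 + 1945) = 1/1433 ≈ 0.00069784)
k + 1943 = 1/1433 + 1943 = 2784320/1433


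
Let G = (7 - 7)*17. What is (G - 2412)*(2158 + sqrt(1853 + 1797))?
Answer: -5205096 - 12060*sqrt(146) ≈ -5.3508e+6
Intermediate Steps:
G = 0 (G = 0*17 = 0)
(G - 2412)*(2158 + sqrt(1853 + 1797)) = (0 - 2412)*(2158 + sqrt(1853 + 1797)) = -2412*(2158 + sqrt(3650)) = -2412*(2158 + 5*sqrt(146)) = -5205096 - 12060*sqrt(146)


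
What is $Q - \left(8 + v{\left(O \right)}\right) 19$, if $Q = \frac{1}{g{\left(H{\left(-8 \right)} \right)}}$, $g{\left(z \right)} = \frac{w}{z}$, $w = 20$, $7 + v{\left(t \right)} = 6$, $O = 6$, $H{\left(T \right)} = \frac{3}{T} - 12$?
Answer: $- \frac{21379}{160} \approx -133.62$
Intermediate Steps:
$H{\left(T \right)} = -12 + \frac{3}{T}$ ($H{\left(T \right)} = \frac{3}{T} - 12 = -12 + \frac{3}{T}$)
$v{\left(t \right)} = -1$ ($v{\left(t \right)} = -7 + 6 = -1$)
$g{\left(z \right)} = \frac{20}{z}$
$Q = - \frac{99}{160}$ ($Q = \frac{1}{20 \frac{1}{-12 + \frac{3}{-8}}} = \frac{1}{20 \frac{1}{-12 + 3 \left(- \frac{1}{8}\right)}} = \frac{1}{20 \frac{1}{-12 - \frac{3}{8}}} = \frac{1}{20 \frac{1}{- \frac{99}{8}}} = \frac{1}{20 \left(- \frac{8}{99}\right)} = \frac{1}{- \frac{160}{99}} = - \frac{99}{160} \approx -0.61875$)
$Q - \left(8 + v{\left(O \right)}\right) 19 = - \frac{99}{160} - \left(8 - 1\right) 19 = - \frac{99}{160} - 7 \cdot 19 = - \frac{99}{160} - 133 = - \frac{21379}{160}$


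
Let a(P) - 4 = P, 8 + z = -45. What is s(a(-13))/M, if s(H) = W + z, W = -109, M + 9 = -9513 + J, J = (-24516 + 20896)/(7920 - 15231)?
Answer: 592191/34805861 ≈ 0.017014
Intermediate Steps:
z = -53 (z = -8 - 45 = -53)
a(P) = 4 + P
J = 3620/7311 (J = -3620/(-7311) = -3620*(-1/7311) = 3620/7311 ≈ 0.49514)
M = -69611722/7311 (M = -9 + (-9513 + 3620/7311) = -9 - 69545923/7311 = -69611722/7311 ≈ -9521.5)
s(H) = -162 (s(H) = -109 - 53 = -162)
s(a(-13))/M = -162/(-69611722/7311) = -162*(-7311/69611722) = 592191/34805861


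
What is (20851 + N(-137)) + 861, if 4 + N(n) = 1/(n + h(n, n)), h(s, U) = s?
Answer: 5947991/274 ≈ 21708.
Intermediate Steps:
N(n) = -4 + 1/(2*n) (N(n) = -4 + 1/(n + n) = -4 + 1/(2*n))
(20851 + N(-137)) + 861 = (20851 + (-4 + (1/2)/(-137))) + 861 = (20851 + (-4 + (1/2)*(-1/137))) + 861 = (20851 + (-4 - 1/274)) + 861 = (20851 - 1097/274) + 861 = 5712077/274 + 861 = 5947991/274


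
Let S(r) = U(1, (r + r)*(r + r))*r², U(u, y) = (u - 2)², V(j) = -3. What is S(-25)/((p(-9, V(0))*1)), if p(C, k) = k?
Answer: -625/3 ≈ -208.33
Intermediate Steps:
U(u, y) = (-2 + u)²
S(r) = r² (S(r) = (-2 + 1)²*r² = (-1)²*r² = 1*r² = r²)
S(-25)/((p(-9, V(0))*1)) = (-25)²/((-3*1)) = 625/(-3) = 625*(-⅓) = -625/3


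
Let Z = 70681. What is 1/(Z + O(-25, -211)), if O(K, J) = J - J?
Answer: 1/70681 ≈ 1.4148e-5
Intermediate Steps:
O(K, J) = 0
1/(Z + O(-25, -211)) = 1/(70681 + 0) = 1/70681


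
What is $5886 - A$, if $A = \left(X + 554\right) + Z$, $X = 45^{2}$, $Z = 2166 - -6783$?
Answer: $-5642$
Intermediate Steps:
$Z = 8949$ ($Z = 2166 + 6783 = 8949$)
$X = 2025$
$A = 11528$ ($A = \left(2025 + 554\right) + 8949 = 2579 + 8949 = 11528$)
$5886 - A = 5886 - 11528 = -5642$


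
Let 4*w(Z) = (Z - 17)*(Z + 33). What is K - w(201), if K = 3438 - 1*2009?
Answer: -9335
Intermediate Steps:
K = 1429 (K = 3438 - 2009 = 1429)
w(Z) = (-17 + Z)*(33 + Z)/4 (w(Z) = ((Z - 17)*(Z + 33))/4 = ((-17 + Z)*(33 + Z))/4 = (-17 + Z)*(33 + Z)/4)
K - w(201) = 1429 - (-561/4 + 4*201 + (¼)*201²) = 1429 - (-561/4 + 804 + (¼)*40401) = 1429 - (-561/4 + 804 + 40401/4) = 1429 - 1*10764 = 1429 - 10764 = -9335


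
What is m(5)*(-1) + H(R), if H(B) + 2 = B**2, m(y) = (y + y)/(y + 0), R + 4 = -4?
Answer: 60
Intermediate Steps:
R = -8 (R = -4 - 4 = -8)
m(y) = 2 (m(y) = (2*y)/y = 2)
H(B) = -2 + B**2
m(5)*(-1) + H(R) = 2*(-1) + (-2 + (-8)**2) = -2 + (-2 + 64) = -2 + 62 = 60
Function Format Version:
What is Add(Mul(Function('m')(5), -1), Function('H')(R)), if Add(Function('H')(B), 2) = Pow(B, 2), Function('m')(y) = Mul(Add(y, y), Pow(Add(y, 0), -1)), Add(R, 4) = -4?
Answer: 60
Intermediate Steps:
R = -8 (R = Add(-4, -4) = -8)
Function('m')(y) = 2 (Function('m')(y) = Mul(Mul(2, y), Pow(y, -1)) = 2)
Function('H')(B) = Add(-2, Pow(B, 2))
Add(Mul(Function('m')(5), -1), Function('H')(R)) = Add(Mul(2, -1), Add(-2, Pow(-8, 2))) = Add(-2, Add(-2, 64)) = Add(-2, 62) = 60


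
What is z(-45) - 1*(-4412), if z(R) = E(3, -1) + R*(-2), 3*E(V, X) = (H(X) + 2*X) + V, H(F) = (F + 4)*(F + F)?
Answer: 13501/3 ≈ 4500.3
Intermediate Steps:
H(F) = 2*F*(4 + F) (H(F) = (4 + F)*(2*F) = 2*F*(4 + F))
E(V, X) = V/3 + 2*X/3 + 2*X*(4 + X)/3 (E(V, X) = ((2*X*(4 + X) + 2*X) + V)/3 = ((2*X + 2*X*(4 + X)) + V)/3 = (V + 2*X + 2*X*(4 + X))/3 = V/3 + 2*X/3 + 2*X*(4 + X)/3)
z(R) = -5/3 - 2*R (z(R) = ((1/3)*3 + (2/3)*(-1)**2 + (10/3)*(-1)) + R*(-2) = (1 + (2/3)*1 - 10/3) - 2*R = (1 + 2/3 - 10/3) - 2*R = -5/3 - 2*R)
z(-45) - 1*(-4412) = (-5/3 - 2*(-45)) - 1*(-4412) = (-5/3 + 90) + 4412 = 265/3 + 4412 = 13501/3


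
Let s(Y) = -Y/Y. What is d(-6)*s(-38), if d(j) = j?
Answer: 6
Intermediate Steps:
s(Y) = -1 (s(Y) = -1*1 = -1)
d(-6)*s(-38) = -6*(-1) = 6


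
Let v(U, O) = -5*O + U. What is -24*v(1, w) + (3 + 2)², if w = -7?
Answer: -839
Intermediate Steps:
v(U, O) = U - 5*O
-24*v(1, w) + (3 + 2)² = -24*(1 - 5*(-7)) + (3 + 2)² = -24*(1 + 35) + 5² = -24*36 + 25 = -864 + 25 = -839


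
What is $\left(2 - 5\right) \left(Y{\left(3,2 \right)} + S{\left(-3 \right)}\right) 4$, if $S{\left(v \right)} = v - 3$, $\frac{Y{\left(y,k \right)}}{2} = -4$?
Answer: $168$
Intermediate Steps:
$Y{\left(y,k \right)} = -8$ ($Y{\left(y,k \right)} = 2 \left(-4\right) = -8$)
$S{\left(v \right)} = -3 + v$ ($S{\left(v \right)} = v - 3 = -3 + v$)
$\left(2 - 5\right) \left(Y{\left(3,2 \right)} + S{\left(-3 \right)}\right) 4 = \left(2 - 5\right) \left(-8 - 6\right) 4 = - 3 \left(-8 - 6\right) 4 = \left(-3\right) \left(-14\right) 4 = 42 \cdot 4 = 168$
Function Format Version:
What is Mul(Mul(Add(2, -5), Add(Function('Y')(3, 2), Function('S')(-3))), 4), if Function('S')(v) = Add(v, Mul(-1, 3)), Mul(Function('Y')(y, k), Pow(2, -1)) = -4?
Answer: 168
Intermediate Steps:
Function('Y')(y, k) = -8 (Function('Y')(y, k) = Mul(2, -4) = -8)
Function('S')(v) = Add(-3, v) (Function('S')(v) = Add(v, -3) = Add(-3, v))
Mul(Mul(Add(2, -5), Add(Function('Y')(3, 2), Function('S')(-3))), 4) = Mul(Mul(Add(2, -5), Add(-8, Add(-3, -3))), 4) = Mul(Mul(-3, Add(-8, -6)), 4) = Mul(Mul(-3, -14), 4) = Mul(42, 4) = 168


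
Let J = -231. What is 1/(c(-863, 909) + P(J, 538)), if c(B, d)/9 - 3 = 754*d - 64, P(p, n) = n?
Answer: 1/6168463 ≈ 1.6211e-7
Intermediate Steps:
c(B, d) = -549 + 6786*d (c(B, d) = 27 + 9*(754*d - 64) = 27 + 9*(-64 + 754*d) = 27 + (-576 + 6786*d) = -549 + 6786*d)
1/(c(-863, 909) + P(J, 538)) = 1/((-549 + 6786*909) + 538) = 1/((-549 + 6168474) + 538) = 1/(6167925 + 538) = 1/6168463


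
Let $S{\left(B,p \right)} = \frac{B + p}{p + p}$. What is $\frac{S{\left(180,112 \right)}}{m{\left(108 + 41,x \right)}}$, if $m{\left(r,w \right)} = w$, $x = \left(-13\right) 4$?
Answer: $- \frac{73}{2912} \approx -0.025069$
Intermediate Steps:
$x = -52$
$S{\left(B,p \right)} = \frac{B + p}{2 p}$
$\frac{S{\left(180,112 \right)}}{m{\left(108 + 41,x \right)}} = \frac{\frac{1}{2} \cdot \frac{1}{112} \left(180 + 112\right)}{-52} = \frac{1}{2} \cdot \frac{1}{112} \cdot 292 \left(- \frac{1}{52}\right) = \frac{73}{56} \left(- \frac{1}{52}\right) = - \frac{73}{2912}$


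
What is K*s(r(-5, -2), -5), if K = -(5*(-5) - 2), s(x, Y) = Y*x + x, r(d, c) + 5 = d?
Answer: 1080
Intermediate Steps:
r(d, c) = -5 + d
s(x, Y) = x + Y*x
K = 27 (K = -(-25 - 2) = -1*(-27) = 27)
K*s(r(-5, -2), -5) = 27*((-5 - 5)*(1 - 5)) = 27*(-10*(-4)) = 27*40 = 1080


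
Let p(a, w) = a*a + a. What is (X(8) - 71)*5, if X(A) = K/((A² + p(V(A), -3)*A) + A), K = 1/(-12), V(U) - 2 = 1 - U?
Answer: -988325/2784 ≈ -355.00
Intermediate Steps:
V(U) = 3 - U (V(U) = 2 + (1 - U) = 3 - U)
p(a, w) = a + a² (p(a, w) = a² + a = a + a²)
K = -1/12 ≈ -0.083333
X(A) = -1/(12*(A + A² + A*(3 - A)*(4 - A))) (X(A) = -1/(12*((A² + ((3 - A)*(1 + (3 - A)))*A) + A)) = -1/(12*((A² + ((3 - A)*(4 - A))*A) + A)) = -1/(12*((A² + A*(3 - A)*(4 - A)) + A)) = -1/(12*(A + A² + A*(3 - A)*(4 - A))))
(X(8) - 71)*5 = (-1/12/(8*(13 + 8² - 6*8)) - 71)*5 = (-1/12*⅛/(13 + 64 - 48) - 71)*5 = (-1/12*⅛/29 - 71)*5 = (-1/12*⅛*1/29 - 71)*5 = (-1/2784 - 71)*5 = -197665/2784*5 = -988325/2784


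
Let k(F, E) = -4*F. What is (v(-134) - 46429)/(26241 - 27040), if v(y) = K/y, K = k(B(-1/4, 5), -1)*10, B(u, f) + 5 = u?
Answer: 3110848/53533 ≈ 58.111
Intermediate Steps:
B(u, f) = -5 + u
K = 210 (K = -4*(-5 - 1/4)*10 = -4*(-5 - 1*¼)*10 = -4*(-5 - ¼)*10 = -4*(-21/4)*10 = 21*10 = 210)
v(y) = 210/y
(v(-134) - 46429)/(26241 - 27040) = (210/(-134) - 46429)/(26241 - 27040) = (210*(-1/134) - 46429)/(-799) = (-105/67 - 46429)*(-1/799) = -3110848/67*(-1/799) = 3110848/53533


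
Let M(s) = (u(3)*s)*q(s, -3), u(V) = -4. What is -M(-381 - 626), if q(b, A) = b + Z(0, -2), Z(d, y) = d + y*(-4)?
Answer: 4023972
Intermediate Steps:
Z(d, y) = d - 4*y
q(b, A) = 8 + b (q(b, A) = b + (0 - 4*(-2)) = b + (0 + 8) = b + 8 = 8 + b)
M(s) = -4*s*(8 + s) (M(s) = (-4*s)*(8 + s) = -4*s*(8 + s))
-M(-381 - 626) = -(-4)*(-381 - 626)*(8 + (-381 - 626)) = -(-4)*(-1007)*(8 - 1007) = -(-4)*(-1007)*(-999) = -1*(-4023972) = 4023972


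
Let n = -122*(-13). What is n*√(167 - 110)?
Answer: 1586*√57 ≈ 11974.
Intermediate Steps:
n = 1586
n*√(167 - 110) = 1586*√(167 - 110) = 1586*√57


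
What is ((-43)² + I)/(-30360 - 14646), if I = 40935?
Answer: -21392/22503 ≈ -0.95063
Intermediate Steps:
((-43)² + I)/(-30360 - 14646) = ((-43)² + 40935)/(-30360 - 14646) = (1849 + 40935)/(-45006) = 42784*(-1/45006) = -21392/22503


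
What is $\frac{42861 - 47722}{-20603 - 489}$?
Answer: $\frac{4861}{21092} \approx 0.23047$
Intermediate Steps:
$\frac{42861 - 47722}{-20603 - 489} = - \frac{4861}{-21092} = \left(-4861\right) \left(- \frac{1}{21092}\right) = \frac{4861}{21092}$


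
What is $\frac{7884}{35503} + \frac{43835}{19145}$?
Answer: $\frac{341442637}{135940987} \approx 2.5117$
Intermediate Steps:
$\frac{7884}{35503} + \frac{43835}{19145} = 7884 \cdot \frac{1}{35503} + 43835 \cdot \frac{1}{19145} = \frac{7884}{35503} + \frac{8767}{3829} = \frac{341442637}{135940987}$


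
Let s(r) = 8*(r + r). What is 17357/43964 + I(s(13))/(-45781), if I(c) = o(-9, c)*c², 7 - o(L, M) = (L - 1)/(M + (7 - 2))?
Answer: -2685735568475/428708483292 ≈ -6.2647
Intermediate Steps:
o(L, M) = 7 - (-1 + L)/(5 + M) (o(L, M) = 7 - (L - 1)/(M + (7 - 2)) = 7 - (-1 + L)/(M + 5) = 7 - (-1 + L)/(5 + M))
s(r) = 16*r (s(r) = 8*(2*r) = 16*r)
I(c) = c²*(45 + 7*c)/(5 + c) (I(c) = ((36 - 1*(-9) + 7*c)/(5 + c))*c² = ((36 + 9 + 7*c)/(5 + c))*c² = ((45 + 7*c)/(5 + c))*c² = c²*(45 + 7*c)/(5 + c))
17357/43964 + I(s(13))/(-45781) = 17357/43964 + ((16*13)²*(45 + 7*(16*13))/(5 + 16*13))/(-45781) = 17357*(1/43964) + (208²*(45 + 7*208)/(5 + 208))*(-1/45781) = 17357/43964 + (43264*(45 + 1456)/213)*(-1/45781) = 17357/43964 + (43264*(1/213)*1501)*(-1/45781) = 17357/43964 + (64939264/213)*(-1/45781) = 17357/43964 - 64939264/9751353 = -2685735568475/428708483292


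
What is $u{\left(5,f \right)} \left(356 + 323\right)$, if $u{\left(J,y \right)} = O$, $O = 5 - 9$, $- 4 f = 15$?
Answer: $-2716$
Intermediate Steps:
$f = - \frac{15}{4}$ ($f = \left(- \frac{1}{4}\right) 15 = - \frac{15}{4} \approx -3.75$)
$O = -4$
$u{\left(J,y \right)} = -4$
$u{\left(5,f \right)} \left(356 + 323\right) = - 4 \left(356 + 323\right) = \left(-4\right) 679 = -2716$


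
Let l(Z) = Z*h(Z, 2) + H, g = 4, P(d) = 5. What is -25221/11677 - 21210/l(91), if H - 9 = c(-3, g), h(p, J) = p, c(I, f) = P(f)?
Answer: -4351213/922483 ≈ -4.7169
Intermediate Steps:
c(I, f) = 5
H = 14 (H = 9 + 5 = 14)
l(Z) = 14 + Z² (l(Z) = Z*Z + 14 = Z² + 14 = 14 + Z²)
-25221/11677 - 21210/l(91) = -25221/11677 - 21210/(14 + 91²) = -25221*1/11677 - 21210/(14 + 8281) = -25221/11677 - 21210/8295 = -25221/11677 - 21210*1/8295 = -25221/11677 - 202/79 = -4351213/922483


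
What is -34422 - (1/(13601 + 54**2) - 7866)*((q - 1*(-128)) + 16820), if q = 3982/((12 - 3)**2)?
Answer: 178827652189076/1337877 ≈ 1.3367e+8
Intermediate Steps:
q = 3982/81 (q = 3982/(9**2) = 3982/81 ≈ 49.161)
-34422 - (1/(13601 + 54**2) - 7866)*((q - 1*(-128)) + 16820) = -34422 - (1/(13601 + 54**2) - 7866)*((3982/81 - 1*(-128)) + 16820) = -34422 - (1/(13601 + 2916) - 7866)*((3982/81 + 128) + 16820) = -34422 - (1/16517 - 7866)*(14350/81 + 16820) = -34422 - (1/16517 - 7866)*1376770/81 = -34422 - (-129922721)*1376770/(16517*81) = -34422 - 1*(-178873704591170/1337877) = -34422 + 178873704591170/1337877 = 178827652189076/1337877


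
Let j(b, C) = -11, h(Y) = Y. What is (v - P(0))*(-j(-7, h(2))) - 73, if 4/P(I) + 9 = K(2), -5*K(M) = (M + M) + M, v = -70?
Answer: -42773/51 ≈ -838.69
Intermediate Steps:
K(M) = -3*M/5 (K(M) = -((M + M) + M)/5 = -(2*M + M)/5 = -3*M/5)
P(I) = -20/51 (P(I) = 4/(-9 - 3/5*2) = 4/(-9 - 6/5) = 4/(-51/5) = 4*(-5/51) = -20/51)
(v - P(0))*(-j(-7, h(2))) - 73 = (-70 - 1*(-20/51))*(-1*(-11)) - 73 = (-70 + 20/51)*11 - 73 = -3550/51*11 - 73 = -39050/51 - 73 = -42773/51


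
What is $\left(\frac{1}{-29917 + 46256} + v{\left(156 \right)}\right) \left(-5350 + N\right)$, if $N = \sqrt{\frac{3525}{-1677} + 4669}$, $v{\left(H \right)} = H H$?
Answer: $- \frac{2127298591750}{16339} + \frac{795251810 \sqrt{364579241}}{9133501} \approx -1.2854 \cdot 10^{8}$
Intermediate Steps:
$v{\left(H \right)} = H^{2}$
$N = \frac{2 \sqrt{364579241}}{559}$ ($N = \sqrt{3525 \left(- \frac{1}{1677}\right) + 4669} = \sqrt{- \frac{1175}{559} + 4669} = \sqrt{\frac{2608796}{559}} = \frac{2 \sqrt{364579241}}{559} \approx 68.315$)
$\left(\frac{1}{-29917 + 46256} + v{\left(156 \right)}\right) \left(-5350 + N\right) = \left(\frac{1}{-29917 + 46256} + 156^{2}\right) \left(-5350 + \frac{2 \sqrt{364579241}}{559}\right) = \left(\frac{1}{16339} + 24336\right) \left(-5350 + \frac{2 \sqrt{364579241}}{559}\right) = \frac{397625905 \left(-5350 + \frac{2 \sqrt{364579241}}{559}\right)}{16339} = - \frac{2127298591750}{16339} + \frac{795251810 \sqrt{364579241}}{9133501}$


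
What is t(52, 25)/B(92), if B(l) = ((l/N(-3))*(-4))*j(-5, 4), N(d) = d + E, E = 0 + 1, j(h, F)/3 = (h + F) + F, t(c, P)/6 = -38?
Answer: -19/138 ≈ -0.13768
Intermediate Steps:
t(c, P) = -228 (t(c, P) = 6*(-38) = -228)
j(h, F) = 3*h + 6*F (j(h, F) = 3*((h + F) + F) = 3*((F + h) + F) = 3*(h + 2*F) = 3*h + 6*F)
E = 1
N(d) = 1 + d (N(d) = d + 1 = 1 + d)
B(l) = 18*l (B(l) = ((l/(1 - 3))*(-4))*(3*(-5) + 6*4) = ((l/(-2))*(-4))*(-15 + 24) = (-l/2*(-4))*9 = (2*l)*9 = 18*l)
t(52, 25)/B(92) = -228/(18*92) = -228/1656 = -228*1/1656 = -19/138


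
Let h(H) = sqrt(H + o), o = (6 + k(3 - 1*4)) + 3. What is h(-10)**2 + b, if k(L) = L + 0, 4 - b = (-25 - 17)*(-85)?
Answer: -3568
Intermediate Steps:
b = -3566 (b = 4 - (-25 - 17)*(-85) = 4 - (-42)*(-85) = 4 - 1*3570 = 4 - 3570 = -3566)
k(L) = L
o = 8 (o = (6 + (3 - 1*4)) + 3 = (6 + (3 - 4)) + 3 = (6 - 1) + 3 = 5 + 3 = 8)
h(H) = sqrt(8 + H) (h(H) = sqrt(H + 8) = sqrt(8 + H))
h(-10)**2 + b = (sqrt(8 - 10))**2 - 3566 = (sqrt(-2))**2 - 3566 = (I*sqrt(2))**2 - 3566 = -2 - 3566 = -3568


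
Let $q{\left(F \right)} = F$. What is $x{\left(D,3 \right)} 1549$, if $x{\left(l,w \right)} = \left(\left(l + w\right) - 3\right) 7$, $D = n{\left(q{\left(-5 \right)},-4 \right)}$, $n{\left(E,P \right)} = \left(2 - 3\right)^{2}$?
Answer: $10843$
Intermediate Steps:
$n{\left(E,P \right)} = 1$ ($n{\left(E,P \right)} = \left(-1\right)^{2} = 1$)
$D = 1$
$x{\left(l,w \right)} = -21 + 7 l + 7 w$ ($x{\left(l,w \right)} = \left(-3 + l + w\right) 7 = -21 + 7 l + 7 w$)
$x{\left(D,3 \right)} 1549 = \left(-21 + 7 \cdot 1 + 7 \cdot 3\right) 1549 = \left(-21 + 7 + 21\right) 1549 = 7 \cdot 1549 = 10843$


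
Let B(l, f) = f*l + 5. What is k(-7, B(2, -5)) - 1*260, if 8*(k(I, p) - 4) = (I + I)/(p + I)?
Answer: -12281/48 ≈ -255.85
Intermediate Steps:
B(l, f) = 5 + f*l
k(I, p) = 4 + I/(4*(I + p)) (k(I, p) = 4 + ((I + I)/(p + I))/8 = 4 + ((2*I)/(I + p))/8 = 4 + (2*I/(I + p))/8 = 4 + I/(4*(I + p)))
k(-7, B(2, -5)) - 1*260 = (4*(5 - 5*2) + (17/4)*(-7))/(-7 + (5 - 5*2)) - 1*260 = (4*(5 - 10) - 119/4)/(-7 + (5 - 10)) - 260 = (4*(-5) - 119/4)/(-7 - 5) - 260 = (-20 - 119/4)/(-12) - 260 = -1/12*(-199/4) - 260 = 199/48 - 260 = -12281/48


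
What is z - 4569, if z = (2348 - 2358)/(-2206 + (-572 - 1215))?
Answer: -18244007/3993 ≈ -4569.0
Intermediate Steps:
z = 10/3993 (z = -10/(-2206 - 1787) = -10/(-3993) = -10*(-1/3993) = 10/3993 ≈ 0.0025044)
z - 4569 = 10/3993 - 4569 = -18244007/3993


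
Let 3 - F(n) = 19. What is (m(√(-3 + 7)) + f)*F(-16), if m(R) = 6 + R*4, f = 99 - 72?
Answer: -656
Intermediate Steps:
F(n) = -16 (F(n) = 3 - 1*19 = 3 - 19 = -16)
f = 27
m(R) = 6 + 4*R
(m(√(-3 + 7)) + f)*F(-16) = ((6 + 4*√(-3 + 7)) + 27)*(-16) = ((6 + 4*√4) + 27)*(-16) = ((6 + 4*2) + 27)*(-16) = ((6 + 8) + 27)*(-16) = (14 + 27)*(-16) = 41*(-16) = -656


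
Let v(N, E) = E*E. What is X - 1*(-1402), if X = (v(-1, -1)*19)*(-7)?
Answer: 1269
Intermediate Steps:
v(N, E) = E²
X = -133 (X = ((-1)²*19)*(-7) = (1*19)*(-7) = 19*(-7) = -133)
X - 1*(-1402) = -133 - 1*(-1402) = -133 + 1402 = 1269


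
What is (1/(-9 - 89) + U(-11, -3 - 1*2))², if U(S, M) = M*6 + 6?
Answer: 5536609/9604 ≈ 576.49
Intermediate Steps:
U(S, M) = 6 + 6*M (U(S, M) = 6*M + 6 = 6 + 6*M)
(1/(-9 - 89) + U(-11, -3 - 1*2))² = (1/(-9 - 89) + (6 + 6*(-3 - 1*2)))² = (1/(-98) + (6 + 6*(-3 - 2)))² = (-1/98 + (6 + 6*(-5)))² = (-1/98 + (6 - 30))² = (-1/98 - 24)² = (-2353/98)² = 5536609/9604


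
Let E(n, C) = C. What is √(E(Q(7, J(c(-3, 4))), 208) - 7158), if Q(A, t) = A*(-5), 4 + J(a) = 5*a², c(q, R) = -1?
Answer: 5*I*√278 ≈ 83.367*I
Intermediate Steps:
J(a) = -4 + 5*a²
Q(A, t) = -5*A
√(E(Q(7, J(c(-3, 4))), 208) - 7158) = √(208 - 7158) = √(-6950) = 5*I*√278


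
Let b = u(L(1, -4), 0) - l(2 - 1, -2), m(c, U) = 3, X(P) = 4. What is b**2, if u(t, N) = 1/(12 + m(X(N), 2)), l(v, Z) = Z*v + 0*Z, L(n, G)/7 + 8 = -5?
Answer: 961/225 ≈ 4.2711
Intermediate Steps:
L(n, G) = -91 (L(n, G) = -56 + 7*(-5) = -56 - 35 = -91)
l(v, Z) = Z*v (l(v, Z) = Z*v + 0 = Z*v)
u(t, N) = 1/15 (u(t, N) = 1/(12 + 3) = 1/15)
b = 31/15 (b = 1/15 - (-2)*(2 - 1) = 1/15 - (-2) = 1/15 - 1*(-2) = 1/15 + 2 = 31/15 ≈ 2.0667)
b**2 = (31/15)**2 = 961/225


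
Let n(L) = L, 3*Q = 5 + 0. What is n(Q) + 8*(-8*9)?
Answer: -1723/3 ≈ -574.33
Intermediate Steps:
Q = 5/3 (Q = (5 + 0)/3 = (1/3)*5 = 5/3 ≈ 1.6667)
n(Q) + 8*(-8*9) = 5/3 + 8*(-8*9) = 5/3 + 8*(-72) = 5/3 - 576 = -1723/3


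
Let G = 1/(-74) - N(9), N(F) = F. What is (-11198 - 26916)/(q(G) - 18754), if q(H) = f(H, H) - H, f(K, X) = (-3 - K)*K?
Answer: 208712264/102944361 ≈ 2.0274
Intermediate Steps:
G = -667/74 (G = 1/(-74) - 1*9 = -1/74 - 9 = -667/74 ≈ -9.0135)
f(K, X) = K*(-3 - K)
q(H) = -H - H*(3 + H) (q(H) = -H*(3 + H) - H = -H - H*(3 + H))
(-11198 - 26916)/(q(G) - 18754) = (-11198 - 26916)/(-667*(-4 - 1*(-667/74))/74 - 18754) = -38114/(-667*(-4 + 667/74)/74 - 18754) = -38114/(-667/74*371/74 - 18754) = -38114/(-247457/5476 - 18754) = -38114/(-102944361/5476) = -38114*(-5476/102944361) = 208712264/102944361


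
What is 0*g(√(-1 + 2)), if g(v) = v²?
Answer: 0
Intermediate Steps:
0*g(√(-1 + 2)) = 0*(√(-1 + 2))² = 0*(√1)² = 0*1² = 0*1 = 0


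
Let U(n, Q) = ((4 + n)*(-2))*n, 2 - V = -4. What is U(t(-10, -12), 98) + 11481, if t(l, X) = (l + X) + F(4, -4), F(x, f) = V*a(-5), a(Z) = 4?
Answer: 11457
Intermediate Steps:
V = 6 (V = 2 - 1*(-4) = 2 + 4 = 6)
F(x, f) = 24 (F(x, f) = 6*4 = 24)
t(l, X) = 24 + X + l (t(l, X) = (l + X) + 24 = (X + l) + 24 = 24 + X + l)
U(n, Q) = n*(-8 - 2*n) (U(n, Q) = (-8 - 2*n)*n = n*(-8 - 2*n))
U(t(-10, -12), 98) + 11481 = -2*(24 - 12 - 10)*(4 + (24 - 12 - 10)) + 11481 = -2*2*(4 + 2) + 11481 = -2*2*6 + 11481 = -24 + 11481 = 11457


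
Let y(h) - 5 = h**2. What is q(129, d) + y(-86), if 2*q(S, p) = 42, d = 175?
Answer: 7422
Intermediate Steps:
y(h) = 5 + h**2
q(S, p) = 21 (q(S, p) = (1/2)*42 = 21)
q(129, d) + y(-86) = 21 + (5 + (-86)**2) = 21 + (5 + 7396) = 21 + 7401 = 7422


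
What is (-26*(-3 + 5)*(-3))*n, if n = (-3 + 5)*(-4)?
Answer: -1248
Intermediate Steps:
n = -8 (n = 2*(-4) = -8)
(-26*(-3 + 5)*(-3))*n = -26*(-3 + 5)*(-3)*(-8) = -52*(-3)*(-8) = -26*(-6)*(-8) = 156*(-8) = -1248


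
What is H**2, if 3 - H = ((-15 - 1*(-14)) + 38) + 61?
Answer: 9025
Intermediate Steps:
H = -95 (H = 3 - (((-15 - 1*(-14)) + 38) + 61) = 3 - (((-15 + 14) + 38) + 61) = 3 - ((-1 + 38) + 61) = 3 - (37 + 61) = 3 - 1*98 = 3 - 98 = -95)
H**2 = (-95)**2 = 9025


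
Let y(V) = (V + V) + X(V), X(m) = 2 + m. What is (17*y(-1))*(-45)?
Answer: 765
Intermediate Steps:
y(V) = 2 + 3*V (y(V) = (V + V) + (2 + V) = 2*V + (2 + V) = 2 + 3*V)
(17*y(-1))*(-45) = (17*(2 + 3*(-1)))*(-45) = (17*(2 - 3))*(-45) = (17*(-1))*(-45) = -17*(-45) = 765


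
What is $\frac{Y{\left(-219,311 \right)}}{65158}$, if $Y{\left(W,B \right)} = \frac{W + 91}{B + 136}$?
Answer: $- \frac{64}{14562813} \approx -4.3948 \cdot 10^{-6}$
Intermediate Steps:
$Y{\left(W,B \right)} = \frac{91 + W}{136 + B}$
$\frac{Y{\left(-219,311 \right)}}{65158} = \frac{\frac{1}{136 + 311} \left(91 - 219\right)}{65158} = \frac{1}{447} \left(-128\right) \frac{1}{65158} = \left(- \frac{128}{447}\right) \frac{1}{65158} = - \frac{64}{14562813}$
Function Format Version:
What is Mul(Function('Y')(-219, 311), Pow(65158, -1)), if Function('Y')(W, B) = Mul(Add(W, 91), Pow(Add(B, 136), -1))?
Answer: Rational(-64, 14562813) ≈ -4.3948e-6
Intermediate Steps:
Function('Y')(W, B) = Mul(Pow(Add(136, B), -1), Add(91, W)) (Function('Y')(W, B) = Mul(Add(91, W), Pow(Add(136, B), -1)) = Mul(Pow(Add(136, B), -1), Add(91, W)))
Mul(Function('Y')(-219, 311), Pow(65158, -1)) = Mul(Mul(Pow(Add(136, 311), -1), Add(91, -219)), Pow(65158, -1)) = Mul(Mul(Pow(447, -1), -128), Rational(1, 65158)) = Mul(Mul(Rational(1, 447), -128), Rational(1, 65158)) = Mul(Rational(-128, 447), Rational(1, 65158)) = Rational(-64, 14562813)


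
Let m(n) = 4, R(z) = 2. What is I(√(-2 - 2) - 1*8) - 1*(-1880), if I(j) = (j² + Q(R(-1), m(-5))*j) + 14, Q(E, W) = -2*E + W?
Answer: 1954 - 32*I ≈ 1954.0 - 32.0*I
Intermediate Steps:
Q(E, W) = W - 2*E
I(j) = 14 + j² (I(j) = (j² + (4 - 2*2)*j) + 14 = (j² + (4 - 4)*j) + 14 = (j² + 0*j) + 14 = (j² + 0) + 14 = j² + 14 = 14 + j²)
I(√(-2 - 2) - 1*8) - 1*(-1880) = (14 + (√(-2 - 2) - 1*8)²) - 1*(-1880) = (14 + (√(-4) - 8)²) + 1880 = (14 + (2*I - 8)²) + 1880 = (14 + (-8 + 2*I)²) + 1880 = 1894 + (-8 + 2*I)²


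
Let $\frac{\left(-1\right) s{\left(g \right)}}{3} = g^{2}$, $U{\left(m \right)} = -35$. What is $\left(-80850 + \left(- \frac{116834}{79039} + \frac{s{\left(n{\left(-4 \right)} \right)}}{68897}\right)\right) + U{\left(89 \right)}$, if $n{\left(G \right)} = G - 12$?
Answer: $- \frac{440471420589005}{5445549983} \approx -80887.0$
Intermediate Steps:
$n{\left(G \right)} = -12 + G$
$s{\left(g \right)} = - 3 g^{2}$
$\left(-80850 + \left(- \frac{116834}{79039} + \frac{s{\left(n{\left(-4 \right)} \right)}}{68897}\right)\right) + U{\left(89 \right)} = \left(-80850 - \left(\frac{116834}{79039} - \frac{\left(-3\right) \left(-12 - 4\right)^{2}}{68897}\right)\right) - 35 = \left(-80850 - \left(\frac{116834}{79039} - - 3 \left(-16\right)^{2} \cdot \frac{1}{68897}\right)\right) - 35 = \left(-80850 - \left(\frac{116834}{79039} - \left(-3\right) 256 \cdot \frac{1}{68897}\right)\right) - 35 = \left(-80850 - \frac{8110214050}{5445549983}\right) - 35 = - \frac{440280826339600}{5445549983} - 35 = - \frac{440471420589005}{5445549983}$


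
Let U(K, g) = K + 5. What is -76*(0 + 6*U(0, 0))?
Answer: -2280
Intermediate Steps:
U(K, g) = 5 + K
-76*(0 + 6*U(0, 0)) = -76*(0 + 6*(5 + 0)) = -76*(0 + 6*5) = -76*(0 + 30) = -76*30 = -2280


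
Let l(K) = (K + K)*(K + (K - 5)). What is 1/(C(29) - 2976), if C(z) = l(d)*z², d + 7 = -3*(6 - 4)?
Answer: 1/674870 ≈ 1.4818e-6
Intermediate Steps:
d = -13 (d = -7 - 3*(6 - 4) = -7 - 3*2 = -7 - 6 = -13)
l(K) = 2*K*(-5 + 2*K) (l(K) = (2*K)*(K + (-5 + K)) = (2*K)*(-5 + 2*K) = 2*K*(-5 + 2*K))
C(z) = 806*z² (C(z) = (2*(-13)*(-5 + 2*(-13)))*z² = (2*(-13)*(-5 - 26))*z² = (2*(-13)*(-31))*z² = 806*z²)
1/(C(29) - 2976) = 1/(806*29² - 2976) = 1/(806*841 - 2976) = 1/(677846 - 2976) = 1/674870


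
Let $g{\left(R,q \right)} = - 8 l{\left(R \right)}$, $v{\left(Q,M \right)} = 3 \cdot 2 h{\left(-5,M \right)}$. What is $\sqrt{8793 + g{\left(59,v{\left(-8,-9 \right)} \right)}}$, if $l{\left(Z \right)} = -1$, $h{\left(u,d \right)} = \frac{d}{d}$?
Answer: $\sqrt{8801} \approx 93.814$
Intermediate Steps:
$h{\left(u,d \right)} = 1$
$v{\left(Q,M \right)} = 6$ ($v{\left(Q,M \right)} = 3 \cdot 2 \cdot 1 = 6 \cdot 1 = 6$)
$g{\left(R,q \right)} = 8$ ($g{\left(R,q \right)} = \left(-8\right) \left(-1\right) = 8$)
$\sqrt{8793 + g{\left(59,v{\left(-8,-9 \right)} \right)}} = \sqrt{8793 + 8} = \sqrt{8801}$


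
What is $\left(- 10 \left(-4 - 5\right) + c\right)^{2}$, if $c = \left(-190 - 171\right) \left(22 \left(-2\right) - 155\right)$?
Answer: $5173781041$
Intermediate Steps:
$c = 71839$ ($c = - 361 \left(-44 - 155\right) = \left(-361\right) \left(-199\right) = 71839$)
$\left(- 10 \left(-4 - 5\right) + c\right)^{2} = \left(- 10 \left(-4 - 5\right) + 71839\right)^{2} = \left(\left(-10\right) \left(-9\right) + 71839\right)^{2} = \left(90 + 71839\right)^{2} = 71929^{2} = 5173781041$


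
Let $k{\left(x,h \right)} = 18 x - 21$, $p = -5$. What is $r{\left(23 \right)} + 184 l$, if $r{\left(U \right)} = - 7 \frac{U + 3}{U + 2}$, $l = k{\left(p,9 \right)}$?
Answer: $- \frac{510782}{25} \approx -20431.0$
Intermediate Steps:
$k{\left(x,h \right)} = -21 + 18 x$
$l = -111$ ($l = -21 + 18 \left(-5\right) = -21 - 90 = -111$)
$r{\left(U \right)} = - \frac{7 \left(3 + U\right)}{2 + U}$ ($r{\left(U \right)} = - 7 \frac{3 + U}{2 + U} = - \frac{7 \left(3 + U\right)}{2 + U}$)
$r{\left(23 \right)} + 184 l = \frac{7 \left(-3 - 23\right)}{2 + 23} + 184 \left(-111\right) = \frac{7 \left(-3 - 23\right)}{25} - 20424 = 7 \cdot \frac{1}{25} \left(-26\right) - 20424 = - \frac{182}{25} - 20424 = - \frac{510782}{25}$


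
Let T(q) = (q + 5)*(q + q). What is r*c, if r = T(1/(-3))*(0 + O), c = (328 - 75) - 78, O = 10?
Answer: -49000/9 ≈ -5444.4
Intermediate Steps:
T(q) = 2*q*(5 + q) (T(q) = (5 + q)*(2*q) = 2*q*(5 + q))
c = 175 (c = 253 - 78 = 175)
r = -280/9 (r = (2*(5 + 1/(-3))/(-3))*(0 + 10) = (2*(-1/3)*(5 - 1/3))*10 = (2*(-1/3)*(14/3))*10 = -28/9*10 = -280/9 ≈ -31.111)
r*c = -280/9*175 = -49000/9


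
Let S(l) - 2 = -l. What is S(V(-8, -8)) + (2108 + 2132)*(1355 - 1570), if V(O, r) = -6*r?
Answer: -911646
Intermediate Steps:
S(l) = 2 - l
S(V(-8, -8)) + (2108 + 2132)*(1355 - 1570) = (2 - (-6)*(-8)) + (2108 + 2132)*(1355 - 1570) = (2 - 1*48) + 4240*(-215) = (2 - 48) - 911600 = -46 - 911600 = -911646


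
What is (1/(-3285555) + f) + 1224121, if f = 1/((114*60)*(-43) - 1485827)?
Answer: 550676836218200791/449854905045 ≈ 1.2241e+6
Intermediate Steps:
f = -1/1779947 (f = 1/(6840*(-43) - 1485827) = 1/(-294120 - 1485827) = 1/(-1779947) = -1/1779947 ≈ -5.6181e-7)
(1/(-3285555) + f) + 1224121 = (1/(-3285555) - 1/1779947) + 1224121 = (-1/3285555 - 1/1779947) + 1224121 = -389654/449854905045 + 1224121 = 550676836218200791/449854905045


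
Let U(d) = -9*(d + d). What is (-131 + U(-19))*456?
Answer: 96216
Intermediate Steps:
U(d) = -18*d
(-131 + U(-19))*456 = (-131 - 18*(-19))*456 = (-131 + 342)*456 = 211*456 = 96216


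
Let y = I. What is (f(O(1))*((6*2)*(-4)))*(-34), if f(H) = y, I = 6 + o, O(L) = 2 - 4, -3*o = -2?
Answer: 10880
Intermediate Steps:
o = 2/3 (o = -1/3*(-2) = 2/3 ≈ 0.66667)
O(L) = -2
I = 20/3 (I = 6 + 2/3 = 20/3 ≈ 6.6667)
y = 20/3 ≈ 6.6667
f(H) = 20/3
(f(O(1))*((6*2)*(-4)))*(-34) = (20*((6*2)*(-4))/3)*(-34) = (20*(12*(-4))/3)*(-34) = ((20/3)*(-48))*(-34) = -320*(-34) = 10880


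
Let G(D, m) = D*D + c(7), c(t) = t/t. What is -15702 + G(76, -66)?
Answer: -9925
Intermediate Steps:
c(t) = 1
G(D, m) = 1 + D² (G(D, m) = D*D + 1 = D² + 1 = 1 + D²)
-15702 + G(76, -66) = -15702 + (1 + 76²) = -15702 + (1 + 5776) = -15702 + 5777 = -9925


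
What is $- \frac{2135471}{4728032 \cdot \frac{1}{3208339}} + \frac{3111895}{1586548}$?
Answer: $- \frac{2717481306798768993}{1875312428384} \approx -1.4491 \cdot 10^{6}$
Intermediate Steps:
$- \frac{2135471}{4728032 \cdot \frac{1}{3208339}} + \frac{3111895}{1586548} = - \frac{2135471}{4728032 \cdot \frac{1}{3208339}} + 3111895 \cdot \frac{1}{1586548} = - \frac{2135471}{\frac{4728032}{3208339}} + \frac{3111895}{1586548} = \left(-2135471\right) \frac{3208339}{4728032} + \frac{3111895}{1586548} = - \frac{6851314892669}{4728032} + \frac{3111895}{1586548} = - \frac{2717481306798768993}{1875312428384}$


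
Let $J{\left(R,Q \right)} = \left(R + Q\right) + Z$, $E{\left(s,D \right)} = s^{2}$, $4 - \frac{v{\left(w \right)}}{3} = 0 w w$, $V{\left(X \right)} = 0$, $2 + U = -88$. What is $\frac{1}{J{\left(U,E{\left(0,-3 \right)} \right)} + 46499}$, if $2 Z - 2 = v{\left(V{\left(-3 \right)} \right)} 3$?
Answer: $\frac{1}{46428} \approx 2.1539 \cdot 10^{-5}$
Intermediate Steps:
$U = -90$ ($U = -2 - 88 = -90$)
$v{\left(w \right)} = 12$ ($v{\left(w \right)} = 12 - 3 \cdot 0 w w = 12 - 3 \cdot 0 w = 12 - 0 = 12 + 0 = 12$)
$Z = 19$ ($Z = 1 + \frac{12 \cdot 3}{2} = 1 + \frac{1}{2} \cdot 36 = 1 + 18 = 19$)
$J{\left(R,Q \right)} = 19 + Q + R$ ($J{\left(R,Q \right)} = \left(R + Q\right) + 19 = \left(Q + R\right) + 19 = 19 + Q + R$)
$\frac{1}{J{\left(U,E{\left(0,-3 \right)} \right)} + 46499} = \frac{1}{\left(19 + 0^{2} - 90\right) + 46499} = \frac{1}{\left(19 + 0 - 90\right) + 46499} = \frac{1}{-71 + 46499} = \frac{1}{46428}$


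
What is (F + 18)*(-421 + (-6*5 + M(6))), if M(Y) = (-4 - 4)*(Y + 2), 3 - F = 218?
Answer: 101455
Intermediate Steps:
F = -215 (F = 3 - 1*218 = 3 - 218 = -215)
M(Y) = -16 - 8*Y (M(Y) = -8*(2 + Y) = -16 - 8*Y)
(F + 18)*(-421 + (-6*5 + M(6))) = (-215 + 18)*(-421 + (-6*5 + (-16 - 8*6))) = -197*(-421 + (-30 + (-16 - 48))) = -197*(-421 + (-30 - 64)) = -197*(-421 - 94) = -197*(-515) = 101455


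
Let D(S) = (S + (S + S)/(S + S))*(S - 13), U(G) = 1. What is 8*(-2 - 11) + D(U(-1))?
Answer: -128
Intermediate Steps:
D(S) = (1 + S)*(-13 + S) (D(S) = (S + (2*S)/((2*S)))*(-13 + S) = (S + (2*S)*(1/(2*S)))*(-13 + S) = (S + 1)*(-13 + S) = (1 + S)*(-13 + S))
8*(-2 - 11) + D(U(-1)) = 8*(-2 - 11) + (-13 + 1**2 - 12*1) = 8*(-13) + (-13 + 1 - 12) = -104 - 24 = -128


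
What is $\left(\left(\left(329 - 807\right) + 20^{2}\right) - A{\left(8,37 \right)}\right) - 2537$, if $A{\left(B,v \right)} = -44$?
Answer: $-2571$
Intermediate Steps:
$\left(\left(\left(329 - 807\right) + 20^{2}\right) - A{\left(8,37 \right)}\right) - 2537 = \left(\left(\left(329 - 807\right) + 20^{2}\right) - -44\right) - 2537 = \left(\left(-478 + 400\right) + 44\right) - 2537 = \left(-78 + 44\right) - 2537 = -34 - 2537 = -2571$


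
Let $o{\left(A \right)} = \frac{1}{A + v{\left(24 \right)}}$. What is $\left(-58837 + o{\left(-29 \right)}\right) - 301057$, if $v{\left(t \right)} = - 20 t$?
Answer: $- \frac{183186047}{509} \approx -3.5989 \cdot 10^{5}$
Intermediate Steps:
$o{\left(A \right)} = \frac{1}{-480 + A}$ ($o{\left(A \right)} = \frac{1}{A - 480} = \frac{1}{-480 + A}$)
$\left(-58837 + o{\left(-29 \right)}\right) - 301057 = \left(-58837 + \frac{1}{-480 - 29}\right) - 301057 = \left(-58837 + \frac{1}{-509}\right) - 301057 = \left(-58837 - \frac{1}{509}\right) - 301057 = - \frac{29948034}{509} - 301057 = - \frac{183186047}{509}$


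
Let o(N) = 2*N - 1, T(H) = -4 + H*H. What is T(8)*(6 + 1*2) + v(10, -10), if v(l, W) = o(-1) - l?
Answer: 467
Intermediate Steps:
T(H) = -4 + H²
o(N) = -1 + 2*N
v(l, W) = -3 - l (v(l, W) = (-1 + 2*(-1)) - l = (-1 - 2) - l = -3 - l)
T(8)*(6 + 1*2) + v(10, -10) = (-4 + 8²)*(6 + 1*2) + (-3 - 1*10) = (-4 + 64)*(6 + 2) + (-3 - 10) = 60*8 - 13 = 480 - 13 = 467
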